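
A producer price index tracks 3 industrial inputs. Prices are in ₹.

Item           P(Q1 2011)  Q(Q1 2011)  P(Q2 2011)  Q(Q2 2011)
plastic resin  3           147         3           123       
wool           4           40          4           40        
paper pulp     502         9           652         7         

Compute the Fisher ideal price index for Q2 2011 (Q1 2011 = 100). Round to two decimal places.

126.17

Laspeyres component (base-period weights):
ΣP(Q2 2011)Q(Q1 2011) = 3×147 + 4×40 + 652×9 = 441 + 160 + 5868 = 6469
ΣP(Q1 2011)Q(Q1 2011) = 3×147 + 4×40 + 502×9 = 441 + 160 + 4518 = 5119
L = 6469 / 5119 × 100 = 126.3723
Paasche component (current-period weights):
ΣP(Q2 2011)Q(Q2 2011) = 3×123 + 4×40 + 652×7 = 369 + 160 + 4564 = 5093
ΣP(Q1 2011)Q(Q2 2011) = 3×123 + 4×40 + 502×7 = 369 + 160 + 3514 = 4043
P = 5093 / 4043 × 100 = 125.9708
Fisher = √(L × P) = √(126.3723 × 125.9708) = 126.1714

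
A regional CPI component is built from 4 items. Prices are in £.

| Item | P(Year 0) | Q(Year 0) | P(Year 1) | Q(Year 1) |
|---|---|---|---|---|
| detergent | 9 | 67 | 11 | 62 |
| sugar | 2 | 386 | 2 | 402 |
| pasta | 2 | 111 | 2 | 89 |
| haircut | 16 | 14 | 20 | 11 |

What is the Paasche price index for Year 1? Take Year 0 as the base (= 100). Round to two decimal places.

Paasche price index uses current-period quantities as weights.
ΣP(Year 1)·Q(Year 1) = 11×62 + 2×402 + 2×89 + 20×11 = 682 + 804 + 178 + 220 = 1884
ΣP(Year 0)·Q(Year 1) = 9×62 + 2×402 + 2×89 + 16×11 = 558 + 804 + 178 + 176 = 1716
Index = 1884 / 1716 × 100 = 109.7902

109.79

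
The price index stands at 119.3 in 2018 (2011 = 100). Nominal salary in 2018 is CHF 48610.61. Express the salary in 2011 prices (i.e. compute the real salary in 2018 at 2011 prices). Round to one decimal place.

40746.5

Real = Nominal ÷ (Index/100) = 48610.61 ÷ (119.3/100)
     = 48610.61 ÷ 1.193 = 40746.5298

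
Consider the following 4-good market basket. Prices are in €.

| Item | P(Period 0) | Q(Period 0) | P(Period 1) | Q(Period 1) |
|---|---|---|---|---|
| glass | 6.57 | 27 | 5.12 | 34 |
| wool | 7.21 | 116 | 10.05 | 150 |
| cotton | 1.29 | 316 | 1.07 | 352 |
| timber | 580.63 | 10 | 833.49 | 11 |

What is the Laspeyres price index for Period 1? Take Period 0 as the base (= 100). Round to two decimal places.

Laspeyres price index uses base-period quantities as weights.
ΣP(Period 1)·Q(Period 0) = 5.12×27 + 10.05×116 + 1.07×316 + 833.49×10 = 138.24 + 1165.8 + 338.12 + 8334.9 = 9977.06
ΣP(Period 0)·Q(Period 0) = 6.57×27 + 7.21×116 + 1.29×316 + 580.63×10 = 177.39 + 836.36 + 407.64 + 5806.3 = 7227.69
Index = 9977.06 / 7227.69 × 100 = 138.0394

138.04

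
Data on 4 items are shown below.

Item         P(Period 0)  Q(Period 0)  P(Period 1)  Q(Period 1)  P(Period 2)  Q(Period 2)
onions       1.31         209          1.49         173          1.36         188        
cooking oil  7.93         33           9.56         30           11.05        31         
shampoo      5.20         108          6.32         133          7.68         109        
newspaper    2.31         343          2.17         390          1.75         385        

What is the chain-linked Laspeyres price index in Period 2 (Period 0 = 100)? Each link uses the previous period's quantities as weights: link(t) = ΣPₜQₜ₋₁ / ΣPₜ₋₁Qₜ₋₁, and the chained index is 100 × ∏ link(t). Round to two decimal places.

110.61

Link Period 0→Period 1:
ΣP(Period 1)Q(Period 0) = 1.49×209 + 9.56×33 + 6.32×108 + 2.17×343 = 311.41 + 315.48 + 682.56 + 744.31 = 2053.76
ΣP(Period 0)Q(Period 0) = 1.31×209 + 7.93×33 + 5.20×108 + 2.31×343 = 273.79 + 261.69 + 561.6 + 792.33 = 1889.41
link = 2053.76/1889.41 = 1.086985
Link Period 1→Period 2:
ΣP(Period 2)Q(Period 1) = 1.36×173 + 11.05×30 + 7.68×133 + 1.75×390 = 235.28 + 331.5 + 1021.44 + 682.5 = 2270.72
ΣP(Period 1)Q(Period 1) = 1.49×173 + 9.56×30 + 6.32×133 + 2.17×390 = 257.77 + 286.8 + 840.56 + 846.3 = 2231.43
link = 2270.72/2231.43 = 1.017608
Chained index = 100 × 1.086985 × 1.017608 = 110.6124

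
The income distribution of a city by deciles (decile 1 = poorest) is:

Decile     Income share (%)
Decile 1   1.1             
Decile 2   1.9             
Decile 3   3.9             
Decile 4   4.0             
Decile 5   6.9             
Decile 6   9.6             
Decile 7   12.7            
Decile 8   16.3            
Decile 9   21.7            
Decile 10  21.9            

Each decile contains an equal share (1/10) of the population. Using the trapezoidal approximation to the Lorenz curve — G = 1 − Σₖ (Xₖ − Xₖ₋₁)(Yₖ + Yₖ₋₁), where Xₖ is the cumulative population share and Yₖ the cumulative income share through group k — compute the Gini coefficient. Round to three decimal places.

0.417

Cumulative income shares Yₖ: 0.0110, 0.0300, 0.0690, 0.1090, 0.1780, 0.2740, 0.4010, 0.5640, 0.7810, 1.0000
Σ (Xₖ−Xₖ₋₁)(Yₖ+Yₖ₋₁) = (1/10)(0.0110+0.0000) + (1/10)(0.0300+0.0110) + (1/10)(0.0690+0.0300) + (1/10)(0.1090+0.0690) + (1/10)(0.1780+0.1090) + (1/10)(0.2740+0.1780) + (1/10)(0.4010+0.2740) + (1/10)(0.5640+0.4010) + (1/10)(0.7810+0.5640) + (1/10)(1.0000+0.7810)
  = 0.0011 + 0.0041 + 0.0099 + 0.0178 + 0.0287 + 0.0452 + 0.0675 + 0.0965 + 0.1345 + 0.1781 = 0.5834
G = 1 − 0.5834 = 0.4166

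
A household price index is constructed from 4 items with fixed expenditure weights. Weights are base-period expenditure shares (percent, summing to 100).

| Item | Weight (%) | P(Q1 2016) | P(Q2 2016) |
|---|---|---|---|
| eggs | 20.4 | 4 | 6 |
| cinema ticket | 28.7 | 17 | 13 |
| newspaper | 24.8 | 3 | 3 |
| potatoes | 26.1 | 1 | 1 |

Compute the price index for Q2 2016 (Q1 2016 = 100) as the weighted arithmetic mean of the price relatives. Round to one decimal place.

103.4

eggs: 20.4 × (6/4) = 20.4 × 1.500000 = 30.6000
cinema ticket: 28.7 × (13/17) = 28.7 × 0.764706 = 21.9471
newspaper: 24.8 × (3/3) = 24.8 × 1.000000 = 24.8000
potatoes: 26.1 × (1/1) = 26.1 × 1.000000 = 26.1000
Index = Σ wᵢ·(p₁ᵢ/p₀ᵢ) = 30.6000 + 21.9471 + 24.8000 + 26.1000 = 103.4471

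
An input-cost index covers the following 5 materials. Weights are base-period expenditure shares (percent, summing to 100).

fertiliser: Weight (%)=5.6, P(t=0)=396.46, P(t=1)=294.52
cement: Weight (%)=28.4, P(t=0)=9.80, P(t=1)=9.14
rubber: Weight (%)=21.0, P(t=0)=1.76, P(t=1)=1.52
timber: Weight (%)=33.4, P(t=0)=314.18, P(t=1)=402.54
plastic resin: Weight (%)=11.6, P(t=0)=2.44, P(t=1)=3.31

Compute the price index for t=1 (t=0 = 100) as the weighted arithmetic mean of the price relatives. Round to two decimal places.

107.31

fertiliser: 5.6 × (294.52/396.46) = 5.6 × 0.742874 = 4.1601
cement: 28.4 × (9.14/9.80) = 28.4 × 0.932653 = 26.4873
rubber: 21.0 × (1.52/1.76) = 21.0 × 0.863636 = 18.1364
timber: 33.4 × (402.54/314.18) = 33.4 × 1.281240 = 42.7934
plastic resin: 11.6 × (3.31/2.44) = 11.6 × 1.356557 = 15.7361
Index = Σ wᵢ·(p₁ᵢ/p₀ᵢ) = 4.1601 + 26.4873 + 18.1364 + 42.7934 + 15.7361 = 107.3133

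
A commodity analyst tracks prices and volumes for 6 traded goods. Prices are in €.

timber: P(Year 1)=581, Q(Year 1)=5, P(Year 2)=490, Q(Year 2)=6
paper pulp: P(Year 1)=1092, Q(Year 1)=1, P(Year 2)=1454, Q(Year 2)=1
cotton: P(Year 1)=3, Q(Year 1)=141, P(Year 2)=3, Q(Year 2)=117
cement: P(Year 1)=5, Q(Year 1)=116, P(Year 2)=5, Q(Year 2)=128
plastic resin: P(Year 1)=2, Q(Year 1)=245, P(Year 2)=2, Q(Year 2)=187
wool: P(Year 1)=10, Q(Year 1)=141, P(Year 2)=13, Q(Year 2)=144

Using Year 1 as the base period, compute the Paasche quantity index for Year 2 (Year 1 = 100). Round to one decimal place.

105.5

Paasche quantity index uses current-period prices as weights.
ΣP(Year 2)·Q(Year 2) = 490×6 + 1454×1 + 3×117 + 5×128 + 2×187 + 13×144 = 2940 + 1454 + 351 + 640 + 374 + 1872 = 7631
ΣP(Year 2)·Q(Year 1) = 490×5 + 1454×1 + 3×141 + 5×116 + 2×245 + 13×141 = 2450 + 1454 + 423 + 580 + 490 + 1833 = 7230
Index = 7631 / 7230 × 100 = 105.5463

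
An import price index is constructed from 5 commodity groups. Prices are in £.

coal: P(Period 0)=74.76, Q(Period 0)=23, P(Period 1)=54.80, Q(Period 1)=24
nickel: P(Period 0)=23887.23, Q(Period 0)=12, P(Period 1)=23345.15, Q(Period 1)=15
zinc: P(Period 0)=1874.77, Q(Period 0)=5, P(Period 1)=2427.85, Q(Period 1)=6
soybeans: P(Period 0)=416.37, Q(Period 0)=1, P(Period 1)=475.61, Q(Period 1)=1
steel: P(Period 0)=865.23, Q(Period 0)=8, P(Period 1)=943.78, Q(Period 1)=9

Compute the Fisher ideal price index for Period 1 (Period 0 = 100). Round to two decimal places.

98.83

Laspeyres component (base-period weights):
ΣP(Period 1)Q(Period 0) = 54.80×23 + 23345.15×12 + 2427.85×5 + 475.61×1 + 943.78×8 = 1260.4 + 280141.8 + 12139.25 + 475.61 + 7550.24 = 301567.3
ΣP(Period 0)Q(Period 0) = 74.76×23 + 23887.23×12 + 1874.77×5 + 416.37×1 + 865.23×8 = 1719.48 + 286646.76 + 9373.85 + 416.37 + 6921.84 = 305078.3
L = 301567.3 / 305078.3 × 100 = 98.8491
Paasche component (current-period weights):
ΣP(Period 1)Q(Period 1) = 54.80×24 + 23345.15×15 + 2427.85×6 + 475.61×1 + 943.78×9 = 1315.2 + 350177.25 + 14567.1 + 475.61 + 8494.02 = 375029.18
ΣP(Period 0)Q(Period 1) = 74.76×24 + 23887.23×15 + 1874.77×6 + 416.37×1 + 865.23×9 = 1794.24 + 358308.45 + 11248.62 + 416.37 + 7787.07 = 379554.75
P = 375029.18 / 379554.75 × 100 = 98.8077
Fisher = √(L × P) = √(98.8491 × 98.8077) = 98.8284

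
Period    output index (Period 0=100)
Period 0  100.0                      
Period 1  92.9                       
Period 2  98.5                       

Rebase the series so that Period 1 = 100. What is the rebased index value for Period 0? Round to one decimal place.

Rebased(Period 0) = 100.0 / 92.9 × 100 = 107.6426

107.6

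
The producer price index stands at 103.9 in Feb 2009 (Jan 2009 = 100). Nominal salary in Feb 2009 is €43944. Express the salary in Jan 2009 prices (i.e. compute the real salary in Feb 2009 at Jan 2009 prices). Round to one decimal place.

42294.5

Real = Nominal ÷ (Index/100) = 43944 ÷ (103.9/100)
     = 43944 ÷ 1.039 = 42294.5140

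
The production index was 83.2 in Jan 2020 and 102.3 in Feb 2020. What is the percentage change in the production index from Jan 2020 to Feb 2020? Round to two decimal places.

22.96%

Change = (102.3 − 83.2) / 83.2 × 100
       = 19.1 / 83.2 × 100 = 22.9567%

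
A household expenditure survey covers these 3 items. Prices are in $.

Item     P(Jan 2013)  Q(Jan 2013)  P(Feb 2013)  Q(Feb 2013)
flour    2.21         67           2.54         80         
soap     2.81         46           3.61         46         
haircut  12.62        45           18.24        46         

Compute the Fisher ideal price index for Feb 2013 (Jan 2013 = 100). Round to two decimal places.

Laspeyres component (base-period weights):
ΣP(Feb 2013)Q(Jan 2013) = 2.54×67 + 3.61×46 + 18.24×45 = 170.18 + 166.06 + 820.8 = 1157.04
ΣP(Jan 2013)Q(Jan 2013) = 2.21×67 + 2.81×46 + 12.62×45 = 148.07 + 129.26 + 567.9 = 845.23
L = 1157.04 / 845.23 × 100 = 136.8906
Paasche component (current-period weights):
ΣP(Feb 2013)Q(Feb 2013) = 2.54×80 + 3.61×46 + 18.24×46 = 203.2 + 166.06 + 839.04 = 1208.3
ΣP(Jan 2013)Q(Feb 2013) = 2.21×80 + 2.81×46 + 12.62×46 = 176.8 + 129.26 + 580.52 = 886.58
P = 1208.3 / 886.58 × 100 = 136.2878
Fisher = √(L × P) = √(136.8906 × 136.2878) = 136.5888

136.59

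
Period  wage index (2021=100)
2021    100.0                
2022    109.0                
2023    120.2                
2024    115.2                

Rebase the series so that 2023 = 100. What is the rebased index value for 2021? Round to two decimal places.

Rebased(2021) = 100.0 / 120.2 × 100 = 83.1947

83.19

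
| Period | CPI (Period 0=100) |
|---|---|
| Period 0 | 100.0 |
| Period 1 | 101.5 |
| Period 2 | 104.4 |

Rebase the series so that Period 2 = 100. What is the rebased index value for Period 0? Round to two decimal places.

95.79

Rebased(Period 0) = 100.0 / 104.4 × 100 = 95.7854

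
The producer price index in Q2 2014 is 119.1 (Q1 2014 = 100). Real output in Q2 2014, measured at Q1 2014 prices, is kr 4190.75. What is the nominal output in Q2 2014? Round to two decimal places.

Nominal = Real × (Index/100) = 4190.75 × (119.1/100)
        = 4190.75 × 1.191 = 4991.1832

4991.18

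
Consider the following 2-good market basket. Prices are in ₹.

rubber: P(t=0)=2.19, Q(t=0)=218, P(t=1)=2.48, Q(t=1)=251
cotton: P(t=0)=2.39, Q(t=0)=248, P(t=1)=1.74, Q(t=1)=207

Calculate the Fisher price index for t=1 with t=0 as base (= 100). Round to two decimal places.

92.45

Laspeyres component (base-period weights):
ΣP(t=1)Q(t=0) = 2.48×218 + 1.74×248 = 540.64 + 431.52 = 972.16
ΣP(t=0)Q(t=0) = 2.19×218 + 2.39×248 = 477.42 + 592.72 = 1070.14
L = 972.16 / 1070.14 × 100 = 90.8442
Paasche component (current-period weights):
ΣP(t=1)Q(t=1) = 2.48×251 + 1.74×207 = 622.48 + 360.18 = 982.66
ΣP(t=0)Q(t=1) = 2.19×251 + 2.39×207 = 549.69 + 494.73 = 1044.42
P = 982.66 / 1044.42 × 100 = 94.0867
Fisher = √(L × P) = √(90.8442 × 94.0867) = 92.4512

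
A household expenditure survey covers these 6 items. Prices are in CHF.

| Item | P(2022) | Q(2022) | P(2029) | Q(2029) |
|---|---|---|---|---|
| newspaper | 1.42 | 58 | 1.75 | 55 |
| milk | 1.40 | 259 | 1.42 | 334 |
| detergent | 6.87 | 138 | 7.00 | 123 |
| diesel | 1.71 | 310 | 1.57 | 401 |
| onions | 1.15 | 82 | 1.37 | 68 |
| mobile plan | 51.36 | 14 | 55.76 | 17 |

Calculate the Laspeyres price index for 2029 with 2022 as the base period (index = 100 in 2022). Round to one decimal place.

Laspeyres price index uses base-period quantities as weights.
ΣP(2029)·Q(2022) = 1.75×58 + 1.42×259 + 7.00×138 + 1.57×310 + 1.37×82 + 55.76×14 = 101.5 + 367.78 + 966 + 486.7 + 112.34 + 780.64 = 2814.96
ΣP(2022)·Q(2022) = 1.42×58 + 1.40×259 + 6.87×138 + 1.71×310 + 1.15×82 + 51.36×14 = 82.36 + 362.6 + 948.06 + 530.1 + 94.3 + 719.04 = 2736.46
Index = 2814.96 / 2736.46 × 100 = 102.8687

102.9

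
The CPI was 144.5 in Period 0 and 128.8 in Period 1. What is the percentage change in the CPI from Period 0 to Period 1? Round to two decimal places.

-10.87%

Change = (128.8 − 144.5) / 144.5 × 100
       = -15.7 / 144.5 × 100 = -10.8651%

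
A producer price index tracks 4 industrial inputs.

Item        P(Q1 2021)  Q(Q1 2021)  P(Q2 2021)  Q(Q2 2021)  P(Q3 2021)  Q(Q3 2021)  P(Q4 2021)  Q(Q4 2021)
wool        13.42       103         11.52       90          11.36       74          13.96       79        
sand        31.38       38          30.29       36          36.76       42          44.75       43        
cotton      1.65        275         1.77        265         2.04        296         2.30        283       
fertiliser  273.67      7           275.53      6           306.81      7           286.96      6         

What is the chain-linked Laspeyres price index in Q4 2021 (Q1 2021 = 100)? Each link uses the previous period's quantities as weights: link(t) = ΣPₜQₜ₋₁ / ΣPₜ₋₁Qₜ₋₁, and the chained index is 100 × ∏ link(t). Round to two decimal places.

116.65

Link Q1 2021→Q2 2021:
ΣP(Q2 2021)Q(Q1 2021) = 11.52×103 + 30.29×38 + 1.77×275 + 275.53×7 = 1186.56 + 1151.02 + 486.75 + 1928.71 = 4753.04
ΣP(Q1 2021)Q(Q1 2021) = 13.42×103 + 31.38×38 + 1.65×275 + 273.67×7 = 1382.26 + 1192.44 + 453.75 + 1915.69 = 4944.14
link = 4753.04/4944.14 = 0.961348
Link Q2 2021→Q3 2021:
ΣP(Q3 2021)Q(Q2 2021) = 11.36×90 + 36.76×36 + 2.04×265 + 306.81×6 = 1022.4 + 1323.36 + 540.6 + 1840.86 = 4727.22
ΣP(Q2 2021)Q(Q2 2021) = 11.52×90 + 30.29×36 + 1.77×265 + 275.53×6 = 1036.8 + 1090.44 + 469.05 + 1653.18 = 4249.47
link = 4727.22/4249.47 = 1.112426
Link Q3 2021→Q4 2021:
ΣP(Q4 2021)Q(Q3 2021) = 13.96×74 + 44.75×42 + 2.30×296 + 286.96×7 = 1033.04 + 1879.5 + 680.8 + 2008.72 = 5602.06
ΣP(Q3 2021)Q(Q3 2021) = 11.36×74 + 36.76×42 + 2.04×296 + 306.81×7 = 840.64 + 1543.92 + 603.84 + 2147.67 = 5136.07
link = 5602.06/5136.07 = 1.090729
Chained index = 100 × 0.961348 × 1.112426 × 1.090729 = 116.6457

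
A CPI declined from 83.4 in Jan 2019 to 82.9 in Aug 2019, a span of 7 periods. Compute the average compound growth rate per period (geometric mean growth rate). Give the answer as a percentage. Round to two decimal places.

Growth factor = (82.9/83.4)^(1/7) = (0.994005)^(1/7) = 0.999141
Growth rate = 0.999141 − 1 = -0.000859 = -0.0859%

-0.09%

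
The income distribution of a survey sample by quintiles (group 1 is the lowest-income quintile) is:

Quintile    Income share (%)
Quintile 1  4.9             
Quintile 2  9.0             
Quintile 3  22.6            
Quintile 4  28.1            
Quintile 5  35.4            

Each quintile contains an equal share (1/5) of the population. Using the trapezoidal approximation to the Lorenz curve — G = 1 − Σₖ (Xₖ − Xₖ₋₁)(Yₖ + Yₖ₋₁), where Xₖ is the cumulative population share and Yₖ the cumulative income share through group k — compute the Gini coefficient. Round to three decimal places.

0.320

Cumulative income shares Yₖ: 0.0490, 0.1390, 0.3650, 0.6460, 1.0000
Σ (Xₖ−Xₖ₋₁)(Yₖ+Yₖ₋₁) = (1/5)(0.0490+0.0000) + (1/5)(0.1390+0.0490) + (1/5)(0.3650+0.1390) + (1/5)(0.6460+0.3650) + (1/5)(1.0000+0.6460)
  = 0.0098 + 0.0376 + 0.1008 + 0.2022 + 0.3292 = 0.6796
G = 1 − 0.6796 = 0.3204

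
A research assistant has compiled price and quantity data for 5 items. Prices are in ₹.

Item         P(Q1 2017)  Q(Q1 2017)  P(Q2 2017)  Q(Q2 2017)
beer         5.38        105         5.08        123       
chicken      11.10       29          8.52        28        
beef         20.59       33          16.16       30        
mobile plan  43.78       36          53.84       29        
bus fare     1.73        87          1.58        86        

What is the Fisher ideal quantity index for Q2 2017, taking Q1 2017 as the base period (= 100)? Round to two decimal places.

90.61

Laspeyres component (base-period weights):
ΣP(Q1 2017)Q(Q2 2017) = 5.38×123 + 11.10×28 + 20.59×30 + 43.78×29 + 1.73×86 = 661.74 + 310.8 + 617.7 + 1269.62 + 148.78 = 3008.64
ΣP(Q1 2017)Q(Q1 2017) = 5.38×105 + 11.10×29 + 20.59×33 + 43.78×36 + 1.73×87 = 564.9 + 321.9 + 679.47 + 1576.08 + 150.51 = 3292.86
L = 3008.64 / 3292.86 × 100 = 91.3686
Paasche component (current-period weights):
ΣP(Q2 2017)Q(Q2 2017) = 5.08×123 + 8.52×28 + 16.16×30 + 53.84×29 + 1.58×86 = 624.84 + 238.56 + 484.8 + 1561.36 + 135.88 = 3045.44
ΣP(Q2 2017)Q(Q1 2017) = 5.08×105 + 8.52×29 + 16.16×33 + 53.84×36 + 1.58×87 = 533.4 + 247.08 + 533.28 + 1938.24 + 137.46 = 3389.46
P = 3045.44 / 3389.46 × 100 = 89.8503
Fisher = √(L × P) = √(91.3686 × 89.8503) = 90.6063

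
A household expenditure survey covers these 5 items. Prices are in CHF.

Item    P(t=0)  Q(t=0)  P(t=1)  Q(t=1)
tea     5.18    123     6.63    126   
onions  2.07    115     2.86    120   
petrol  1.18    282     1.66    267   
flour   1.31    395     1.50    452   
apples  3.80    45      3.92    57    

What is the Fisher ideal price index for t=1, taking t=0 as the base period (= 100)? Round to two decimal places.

Laspeyres component (base-period weights):
ΣP(t=1)Q(t=0) = 6.63×123 + 2.86×115 + 1.66×282 + 1.50×395 + 3.92×45 = 815.49 + 328.9 + 468.12 + 592.5 + 176.4 = 2381.41
ΣP(t=0)Q(t=0) = 5.18×123 + 2.07×115 + 1.18×282 + 1.31×395 + 3.80×45 = 637.14 + 238.05 + 332.76 + 517.45 + 171 = 1896.4
L = 2381.41 / 1896.4 × 100 = 125.5753
Paasche component (current-period weights):
ΣP(t=1)Q(t=1) = 6.63×126 + 2.86×120 + 1.66×267 + 1.50×452 + 3.92×57 = 835.38 + 343.2 + 443.22 + 678 + 223.44 = 2523.24
ΣP(t=0)Q(t=1) = 5.18×126 + 2.07×120 + 1.18×267 + 1.31×452 + 3.80×57 = 652.68 + 248.4 + 315.06 + 592.12 + 216.6 = 2024.86
P = 2523.24 / 2024.86 × 100 = 124.6131
Fisher = √(L × P) = √(125.5753 × 124.6131) = 125.0933

125.09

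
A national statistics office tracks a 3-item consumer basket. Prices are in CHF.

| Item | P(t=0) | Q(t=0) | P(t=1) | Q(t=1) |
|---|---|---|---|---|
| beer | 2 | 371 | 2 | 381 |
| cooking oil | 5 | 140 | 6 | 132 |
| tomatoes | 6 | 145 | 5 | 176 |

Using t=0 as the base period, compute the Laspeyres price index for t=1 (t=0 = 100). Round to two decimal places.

99.78

Laspeyres price index uses base-period quantities as weights.
ΣP(t=1)·Q(t=0) = 2×371 + 6×140 + 5×145 = 742 + 840 + 725 = 2307
ΣP(t=0)·Q(t=0) = 2×371 + 5×140 + 6×145 = 742 + 700 + 870 = 2312
Index = 2307 / 2312 × 100 = 99.7837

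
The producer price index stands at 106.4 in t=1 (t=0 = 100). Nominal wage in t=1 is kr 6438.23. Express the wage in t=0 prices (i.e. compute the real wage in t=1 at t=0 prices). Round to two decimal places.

Real = Nominal ÷ (Index/100) = 6438.23 ÷ (106.4/100)
     = 6438.23 ÷ 1.064 = 6050.9680

6050.97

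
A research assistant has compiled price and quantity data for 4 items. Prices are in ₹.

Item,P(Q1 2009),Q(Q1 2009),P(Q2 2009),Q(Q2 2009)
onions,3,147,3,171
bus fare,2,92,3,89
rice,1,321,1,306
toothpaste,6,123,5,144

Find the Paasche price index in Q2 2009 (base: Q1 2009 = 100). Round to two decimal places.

Paasche price index uses current-period quantities as weights.
ΣP(Q2 2009)·Q(Q2 2009) = 3×171 + 3×89 + 1×306 + 5×144 = 513 + 267 + 306 + 720 = 1806
ΣP(Q1 2009)·Q(Q2 2009) = 3×171 + 2×89 + 1×306 + 6×144 = 513 + 178 + 306 + 864 = 1861
Index = 1806 / 1861 × 100 = 97.0446

97.04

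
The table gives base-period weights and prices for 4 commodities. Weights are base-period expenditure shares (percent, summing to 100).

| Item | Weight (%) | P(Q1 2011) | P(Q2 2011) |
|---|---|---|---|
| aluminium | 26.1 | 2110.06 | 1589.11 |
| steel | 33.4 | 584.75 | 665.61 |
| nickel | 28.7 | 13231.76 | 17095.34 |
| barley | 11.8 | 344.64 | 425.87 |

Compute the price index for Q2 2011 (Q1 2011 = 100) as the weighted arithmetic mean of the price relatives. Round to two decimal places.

aluminium: 26.1 × (1589.11/2110.06) = 26.1 × 0.753111 = 19.6562
steel: 33.4 × (665.61/584.75) = 33.4 × 1.138281 = 38.0186
nickel: 28.7 × (17095.34/13231.76) = 28.7 × 1.291993 = 37.0802
barley: 11.8 × (425.87/344.64) = 11.8 × 1.235695 = 14.5812
Index = Σ wᵢ·(p₁ᵢ/p₀ᵢ) = 19.6562 + 38.0186 + 37.0802 + 14.5812 = 109.3362

109.34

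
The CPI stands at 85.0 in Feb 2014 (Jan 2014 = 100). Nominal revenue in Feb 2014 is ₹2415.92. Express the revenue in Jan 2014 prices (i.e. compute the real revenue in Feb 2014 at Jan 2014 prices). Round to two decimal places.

Real = Nominal ÷ (Index/100) = 2415.92 ÷ (85.0/100)
     = 2415.92 ÷ 0.850 = 2842.2588

2842.26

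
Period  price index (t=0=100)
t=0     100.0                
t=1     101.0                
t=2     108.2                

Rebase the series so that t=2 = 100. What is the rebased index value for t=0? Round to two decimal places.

Rebased(t=0) = 100.0 / 108.2 × 100 = 92.4214

92.42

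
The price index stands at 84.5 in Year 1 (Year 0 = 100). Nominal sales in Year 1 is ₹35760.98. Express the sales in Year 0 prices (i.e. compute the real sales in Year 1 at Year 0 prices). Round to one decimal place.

Real = Nominal ÷ (Index/100) = 35760.98 ÷ (84.5/100)
     = 35760.98 ÷ 0.845 = 42320.6864

42320.7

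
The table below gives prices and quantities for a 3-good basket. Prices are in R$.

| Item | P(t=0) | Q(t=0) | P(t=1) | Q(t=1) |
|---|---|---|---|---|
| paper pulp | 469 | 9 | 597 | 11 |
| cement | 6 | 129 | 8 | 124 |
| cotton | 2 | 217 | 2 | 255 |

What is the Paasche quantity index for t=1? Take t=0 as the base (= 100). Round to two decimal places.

117.99

Paasche quantity index uses current-period prices as weights.
ΣP(t=1)·Q(t=1) = 597×11 + 8×124 + 2×255 = 6567 + 992 + 510 = 8069
ΣP(t=1)·Q(t=0) = 597×9 + 8×129 + 2×217 = 5373 + 1032 + 434 = 6839
Index = 8069 / 6839 × 100 = 117.9851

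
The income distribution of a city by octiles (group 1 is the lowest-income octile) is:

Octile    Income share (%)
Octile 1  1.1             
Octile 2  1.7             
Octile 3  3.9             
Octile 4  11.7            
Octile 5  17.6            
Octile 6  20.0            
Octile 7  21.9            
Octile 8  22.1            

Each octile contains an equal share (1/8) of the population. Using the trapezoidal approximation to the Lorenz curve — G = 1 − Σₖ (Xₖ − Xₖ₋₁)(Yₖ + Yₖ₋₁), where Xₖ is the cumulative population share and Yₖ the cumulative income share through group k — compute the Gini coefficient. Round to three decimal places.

0.378

Cumulative income shares Yₖ: 0.0110, 0.0280, 0.0670, 0.1840, 0.3600, 0.5600, 0.7790, 1.0000
Σ (Xₖ−Xₖ₋₁)(Yₖ+Yₖ₋₁) = (1/8)(0.0110+0.0000) + (1/8)(0.0280+0.0110) + (1/8)(0.0670+0.0280) + (1/8)(0.1840+0.0670) + (1/8)(0.3600+0.1840) + (1/8)(0.5600+0.3600) + (1/8)(0.7790+0.5600) + (1/8)(1.0000+0.7790)
  = 0.0014 + 0.0049 + 0.0119 + 0.0314 + 0.0680 + 0.1150 + 0.1674 + 0.2224 = 0.6222
G = 1 − 0.6222 = 0.3778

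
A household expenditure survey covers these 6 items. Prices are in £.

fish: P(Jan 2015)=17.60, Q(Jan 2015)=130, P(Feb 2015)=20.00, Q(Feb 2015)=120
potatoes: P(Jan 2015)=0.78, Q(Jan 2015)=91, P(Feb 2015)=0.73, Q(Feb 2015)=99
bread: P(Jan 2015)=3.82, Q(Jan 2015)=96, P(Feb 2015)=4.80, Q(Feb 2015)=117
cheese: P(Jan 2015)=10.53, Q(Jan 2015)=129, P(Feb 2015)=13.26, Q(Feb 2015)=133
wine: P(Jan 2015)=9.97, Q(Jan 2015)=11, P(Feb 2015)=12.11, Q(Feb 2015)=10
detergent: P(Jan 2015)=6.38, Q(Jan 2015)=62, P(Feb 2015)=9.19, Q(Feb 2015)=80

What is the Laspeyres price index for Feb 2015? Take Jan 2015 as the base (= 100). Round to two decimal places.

Laspeyres price index uses base-period quantities as weights.
ΣP(Feb 2015)·Q(Jan 2015) = 20.00×130 + 0.73×91 + 4.80×96 + 13.26×129 + 12.11×11 + 9.19×62 = 2600 + 66.43 + 460.8 + 1710.54 + 133.21 + 569.78 = 5540.76
ΣP(Jan 2015)·Q(Jan 2015) = 17.60×130 + 0.78×91 + 3.82×96 + 10.53×129 + 9.97×11 + 6.38×62 = 2288 + 70.98 + 366.72 + 1358.37 + 109.67 + 395.56 = 4589.3
Index = 5540.76 / 4589.3 × 100 = 120.7321

120.73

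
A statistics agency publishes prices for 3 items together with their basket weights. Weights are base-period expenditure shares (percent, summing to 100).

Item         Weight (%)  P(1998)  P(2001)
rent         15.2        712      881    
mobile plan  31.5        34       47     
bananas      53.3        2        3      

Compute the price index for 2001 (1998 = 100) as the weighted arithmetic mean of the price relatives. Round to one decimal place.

142.3

rent: 15.2 × (881/712) = 15.2 × 1.237360 = 18.8079
mobile plan: 31.5 × (47/34) = 31.5 × 1.382353 = 43.5441
bananas: 53.3 × (3/2) = 53.3 × 1.500000 = 79.9500
Index = Σ wᵢ·(p₁ᵢ/p₀ᵢ) = 18.8079 + 43.5441 + 79.9500 = 142.3020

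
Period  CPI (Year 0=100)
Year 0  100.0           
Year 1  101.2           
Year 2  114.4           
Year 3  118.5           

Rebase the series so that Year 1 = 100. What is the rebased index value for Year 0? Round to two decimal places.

Rebased(Year 0) = 100.0 / 101.2 × 100 = 98.8142

98.81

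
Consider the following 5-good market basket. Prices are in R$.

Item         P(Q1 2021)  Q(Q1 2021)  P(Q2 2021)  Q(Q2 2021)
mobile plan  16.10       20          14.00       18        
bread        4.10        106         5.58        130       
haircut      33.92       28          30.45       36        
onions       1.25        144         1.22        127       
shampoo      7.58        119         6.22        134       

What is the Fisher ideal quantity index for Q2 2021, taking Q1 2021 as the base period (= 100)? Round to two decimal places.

115.70

Laspeyres component (base-period weights):
ΣP(Q1 2021)Q(Q2 2021) = 16.10×18 + 4.10×130 + 33.92×36 + 1.25×127 + 7.58×134 = 289.8 + 533 + 1221.12 + 158.75 + 1015.72 = 3218.39
ΣP(Q1 2021)Q(Q1 2021) = 16.10×20 + 4.10×106 + 33.92×28 + 1.25×144 + 7.58×119 = 322 + 434.6 + 949.76 + 180 + 902.02 = 2788.38
L = 3218.39 / 2788.38 × 100 = 115.4215
Paasche component (current-period weights):
ΣP(Q2 2021)Q(Q2 2021) = 14.00×18 + 5.58×130 + 30.45×36 + 1.22×127 + 6.22×134 = 252 + 725.4 + 1096.2 + 154.94 + 833.48 = 3062.02
ΣP(Q2 2021)Q(Q1 2021) = 14.00×20 + 5.58×106 + 30.45×28 + 1.22×144 + 6.22×119 = 280 + 591.48 + 852.6 + 175.68 + 740.18 = 2639.94
P = 3062.02 / 2639.94 × 100 = 115.9882
Fisher = √(L × P) = √(115.4215 × 115.9882) = 115.7045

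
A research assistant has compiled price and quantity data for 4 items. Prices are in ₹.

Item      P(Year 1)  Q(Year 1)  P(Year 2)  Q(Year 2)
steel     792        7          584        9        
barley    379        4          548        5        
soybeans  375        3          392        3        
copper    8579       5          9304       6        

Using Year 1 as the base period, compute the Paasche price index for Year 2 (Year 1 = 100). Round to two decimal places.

Paasche price index uses current-period quantities as weights.
ΣP(Year 2)·Q(Year 2) = 584×9 + 548×5 + 392×3 + 9304×6 = 5256 + 2740 + 1176 + 55824 = 64996
ΣP(Year 1)·Q(Year 2) = 792×9 + 379×5 + 375×3 + 8579×6 = 7128 + 1895 + 1125 + 51474 = 61622
Index = 64996 / 61622 × 100 = 105.4753

105.48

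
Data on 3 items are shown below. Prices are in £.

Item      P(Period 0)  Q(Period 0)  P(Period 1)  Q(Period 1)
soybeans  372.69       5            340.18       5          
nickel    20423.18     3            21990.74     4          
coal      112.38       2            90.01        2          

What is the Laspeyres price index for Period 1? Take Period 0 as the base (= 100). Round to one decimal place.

Laspeyres price index uses base-period quantities as weights.
ΣP(Period 1)·Q(Period 0) = 340.18×5 + 21990.74×3 + 90.01×2 = 1700.9 + 65972.22 + 180.02 = 67853.14
ΣP(Period 0)·Q(Period 0) = 372.69×5 + 20423.18×3 + 112.38×2 = 1863.45 + 61269.54 + 224.76 = 63357.75
Index = 67853.14 / 63357.75 × 100 = 107.0952

107.1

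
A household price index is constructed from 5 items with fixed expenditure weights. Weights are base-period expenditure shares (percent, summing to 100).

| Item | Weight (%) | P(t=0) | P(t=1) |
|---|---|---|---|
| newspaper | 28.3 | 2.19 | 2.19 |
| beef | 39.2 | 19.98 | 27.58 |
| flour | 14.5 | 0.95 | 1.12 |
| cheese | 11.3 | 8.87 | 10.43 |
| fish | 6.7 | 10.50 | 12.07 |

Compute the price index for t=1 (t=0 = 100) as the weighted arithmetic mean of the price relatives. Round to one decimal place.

newspaper: 28.3 × (2.19/2.19) = 28.3 × 1.000000 = 28.3000
beef: 39.2 × (27.58/19.98) = 39.2 × 1.380380 = 54.1109
flour: 14.5 × (1.12/0.95) = 14.5 × 1.178947 = 17.0947
cheese: 11.3 × (10.43/8.87) = 11.3 × 1.175874 = 13.2874
fish: 6.7 × (12.07/10.50) = 6.7 × 1.149524 = 7.7018
Index = Σ wᵢ·(p₁ᵢ/p₀ᵢ) = 28.3000 + 54.1109 + 17.0947 + 13.2874 + 7.7018 = 120.4948

120.5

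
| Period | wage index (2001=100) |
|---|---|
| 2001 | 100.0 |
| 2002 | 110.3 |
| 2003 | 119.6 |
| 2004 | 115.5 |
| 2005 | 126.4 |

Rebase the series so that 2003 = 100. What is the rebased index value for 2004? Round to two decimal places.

Rebased(2004) = 115.5 / 119.6 × 100 = 96.5719

96.57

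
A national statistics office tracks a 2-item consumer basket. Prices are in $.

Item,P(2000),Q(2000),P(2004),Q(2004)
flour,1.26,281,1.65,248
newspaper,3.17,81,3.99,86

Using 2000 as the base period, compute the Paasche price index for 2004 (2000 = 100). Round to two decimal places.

Paasche price index uses current-period quantities as weights.
ΣP(2004)·Q(2004) = 1.65×248 + 3.99×86 = 409.2 + 343.14 = 752.34
ΣP(2000)·Q(2004) = 1.26×248 + 3.17×86 = 312.48 + 272.62 = 585.1
Index = 752.34 / 585.1 × 100 = 128.5831

128.58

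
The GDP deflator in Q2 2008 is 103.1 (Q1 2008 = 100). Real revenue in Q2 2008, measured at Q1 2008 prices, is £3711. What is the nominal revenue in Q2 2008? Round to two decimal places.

Nominal = Real × (Index/100) = 3711 × (103.1/100)
        = 3711 × 1.031 = 3826.0410

3826.04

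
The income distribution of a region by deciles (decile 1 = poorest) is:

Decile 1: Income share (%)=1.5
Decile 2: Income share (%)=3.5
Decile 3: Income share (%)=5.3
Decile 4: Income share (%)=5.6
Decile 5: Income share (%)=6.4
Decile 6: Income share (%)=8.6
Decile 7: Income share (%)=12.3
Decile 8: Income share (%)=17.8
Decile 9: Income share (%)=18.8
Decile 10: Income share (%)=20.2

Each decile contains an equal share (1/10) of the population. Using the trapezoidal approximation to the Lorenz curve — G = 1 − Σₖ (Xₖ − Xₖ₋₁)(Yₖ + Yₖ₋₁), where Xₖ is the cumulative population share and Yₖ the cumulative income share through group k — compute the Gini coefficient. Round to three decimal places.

0.360

Cumulative income shares Yₖ: 0.0150, 0.0500, 0.1030, 0.1590, 0.2230, 0.3090, 0.4320, 0.6100, 0.7980, 1.0000
Σ (Xₖ−Xₖ₋₁)(Yₖ+Yₖ₋₁) = (1/10)(0.0150+0.0000) + (1/10)(0.0500+0.0150) + (1/10)(0.1030+0.0500) + (1/10)(0.1590+0.1030) + (1/10)(0.2230+0.1590) + (1/10)(0.3090+0.2230) + (1/10)(0.4320+0.3090) + (1/10)(0.6100+0.4320) + (1/10)(0.7980+0.6100) + (1/10)(1.0000+0.7980)
  = 0.0015 + 0.0065 + 0.0153 + 0.0262 + 0.0382 + 0.0532 + 0.0741 + 0.1042 + 0.1408 + 0.1798 = 0.6398
G = 1 − 0.6398 = 0.3602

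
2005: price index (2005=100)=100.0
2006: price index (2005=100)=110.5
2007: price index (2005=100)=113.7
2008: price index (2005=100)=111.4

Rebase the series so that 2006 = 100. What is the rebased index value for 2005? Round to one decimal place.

Rebased(2005) = 100.0 / 110.5 × 100 = 90.4977

90.5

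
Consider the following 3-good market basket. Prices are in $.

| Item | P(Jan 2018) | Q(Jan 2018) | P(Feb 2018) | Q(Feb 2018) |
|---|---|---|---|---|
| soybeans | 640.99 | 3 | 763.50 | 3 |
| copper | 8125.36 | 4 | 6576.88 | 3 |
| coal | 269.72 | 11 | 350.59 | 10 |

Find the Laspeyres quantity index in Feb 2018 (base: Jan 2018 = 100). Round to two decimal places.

Laspeyres quantity index uses base-period prices as weights.
ΣP(Jan 2018)·Q(Feb 2018) = 640.99×3 + 8125.36×3 + 269.72×10 = 1922.97 + 24376.08 + 2697.2 = 28996.25
ΣP(Jan 2018)·Q(Jan 2018) = 640.99×3 + 8125.36×4 + 269.72×11 = 1922.97 + 32501.44 + 2966.92 = 37391.33
Index = 28996.25 / 37391.33 × 100 = 77.5481

77.55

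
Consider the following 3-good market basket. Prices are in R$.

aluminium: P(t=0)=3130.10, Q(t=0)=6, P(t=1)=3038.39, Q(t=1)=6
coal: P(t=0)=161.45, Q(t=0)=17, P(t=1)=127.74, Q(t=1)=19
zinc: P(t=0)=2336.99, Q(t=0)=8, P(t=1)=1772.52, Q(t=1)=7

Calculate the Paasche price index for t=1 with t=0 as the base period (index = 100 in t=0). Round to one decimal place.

Paasche price index uses current-period quantities as weights.
ΣP(t=1)·Q(t=1) = 3038.39×6 + 127.74×19 + 1772.52×7 = 18230.34 + 2427.06 + 12407.64 = 33065.04
ΣP(t=0)·Q(t=1) = 3130.10×6 + 161.45×19 + 2336.99×7 = 18780.6 + 3067.55 + 16358.93 = 38207.08
Index = 33065.04 / 38207.08 × 100 = 86.5417

86.5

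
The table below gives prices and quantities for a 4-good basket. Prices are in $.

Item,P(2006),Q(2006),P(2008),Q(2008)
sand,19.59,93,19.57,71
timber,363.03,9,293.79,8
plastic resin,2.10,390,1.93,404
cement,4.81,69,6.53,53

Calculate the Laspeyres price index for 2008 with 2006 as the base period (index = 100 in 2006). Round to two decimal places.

90.82

Laspeyres price index uses base-period quantities as weights.
ΣP(2008)·Q(2006) = 19.57×93 + 293.79×9 + 1.93×390 + 6.53×69 = 1820.01 + 2644.11 + 752.7 + 450.57 = 5667.39
ΣP(2006)·Q(2006) = 19.59×93 + 363.03×9 + 2.10×390 + 4.81×69 = 1821.87 + 3267.27 + 819 + 331.89 = 6240.03
Index = 5667.39 / 6240.03 × 100 = 90.8231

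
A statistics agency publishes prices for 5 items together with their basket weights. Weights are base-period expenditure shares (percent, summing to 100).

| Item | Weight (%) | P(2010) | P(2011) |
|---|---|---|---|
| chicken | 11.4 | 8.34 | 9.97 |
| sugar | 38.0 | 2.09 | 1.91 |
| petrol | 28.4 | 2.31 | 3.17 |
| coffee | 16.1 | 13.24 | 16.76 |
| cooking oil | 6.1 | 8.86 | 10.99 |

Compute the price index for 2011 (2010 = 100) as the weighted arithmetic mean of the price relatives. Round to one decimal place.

chicken: 11.4 × (9.97/8.34) = 11.4 × 1.195444 = 13.6281
sugar: 38.0 × (1.91/2.09) = 38.0 × 0.913876 = 34.7273
petrol: 28.4 × (3.17/2.31) = 28.4 × 1.372294 = 38.9732
coffee: 16.1 × (16.76/13.24) = 16.1 × 1.265861 = 20.3804
cooking oil: 6.1 × (10.99/8.86) = 6.1 × 1.240406 = 7.5665
Index = Σ wᵢ·(p₁ᵢ/p₀ᵢ) = 13.6281 + 34.7273 + 38.9732 + 20.3804 + 7.5665 = 115.2753

115.3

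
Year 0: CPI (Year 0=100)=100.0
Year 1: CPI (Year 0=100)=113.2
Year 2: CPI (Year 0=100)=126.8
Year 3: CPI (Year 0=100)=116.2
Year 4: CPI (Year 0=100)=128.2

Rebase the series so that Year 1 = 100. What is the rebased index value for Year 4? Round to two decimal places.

Rebased(Year 4) = 128.2 / 113.2 × 100 = 113.2509

113.25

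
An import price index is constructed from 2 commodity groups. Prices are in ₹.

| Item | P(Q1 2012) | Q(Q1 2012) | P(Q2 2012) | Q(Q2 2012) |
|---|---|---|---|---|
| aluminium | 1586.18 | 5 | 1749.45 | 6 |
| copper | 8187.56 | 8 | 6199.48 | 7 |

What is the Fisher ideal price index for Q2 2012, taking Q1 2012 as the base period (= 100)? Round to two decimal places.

Laspeyres component (base-period weights):
ΣP(Q2 2012)Q(Q1 2012) = 1749.45×5 + 6199.48×8 = 8747.25 + 49595.84 = 58343.09
ΣP(Q1 2012)Q(Q1 2012) = 1586.18×5 + 8187.56×8 = 7930.9 + 65500.48 = 73431.38
L = 58343.09 / 73431.38 × 100 = 79.4525
Paasche component (current-period weights):
ΣP(Q2 2012)Q(Q2 2012) = 1749.45×6 + 6199.48×7 = 10496.7 + 43396.36 = 53893.06
ΣP(Q1 2012)Q(Q2 2012) = 1586.18×6 + 8187.56×7 = 9517.08 + 57312.92 = 66830
P = 53893.06 / 66830 × 100 = 80.6420
Fisher = √(L × P) = √(79.4525 × 80.6420) = 80.0451

80.05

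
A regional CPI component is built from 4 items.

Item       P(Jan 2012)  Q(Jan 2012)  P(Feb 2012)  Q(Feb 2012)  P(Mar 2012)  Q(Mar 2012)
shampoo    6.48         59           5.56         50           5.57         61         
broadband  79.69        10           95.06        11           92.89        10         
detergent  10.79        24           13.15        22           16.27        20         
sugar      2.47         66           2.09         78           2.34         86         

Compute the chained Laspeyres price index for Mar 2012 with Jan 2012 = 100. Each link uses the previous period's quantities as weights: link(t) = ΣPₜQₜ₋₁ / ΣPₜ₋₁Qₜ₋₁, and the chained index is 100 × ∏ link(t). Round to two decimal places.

112.13

Link Jan 2012→Feb 2012:
ΣP(Feb 2012)Q(Jan 2012) = 5.56×59 + 95.06×10 + 13.15×24 + 2.09×66 = 328.04 + 950.6 + 315.6 + 137.94 = 1732.18
ΣP(Jan 2012)Q(Jan 2012) = 6.48×59 + 79.69×10 + 10.79×24 + 2.47×66 = 382.32 + 796.9 + 258.96 + 163.02 = 1601.2
link = 1732.18/1601.2 = 1.081801
Link Feb 2012→Mar 2012:
ΣP(Mar 2012)Q(Feb 2012) = 5.57×50 + 92.89×11 + 16.27×22 + 2.34×78 = 278.5 + 1021.79 + 357.94 + 182.52 = 1840.75
ΣP(Feb 2012)Q(Feb 2012) = 5.56×50 + 95.06×11 + 13.15×22 + 2.09×78 = 278 + 1045.66 + 289.3 + 163.02 = 1775.98
link = 1840.75/1775.98 = 1.036470
Chained index = 100 × 1.081801 × 1.036470 = 112.1254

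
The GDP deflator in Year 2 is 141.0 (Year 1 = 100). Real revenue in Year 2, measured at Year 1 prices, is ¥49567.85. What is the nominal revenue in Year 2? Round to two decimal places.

Nominal = Real × (Index/100) = 49567.85 × (141.0/100)
        = 49567.85 × 1.410 = 69890.6685

69890.67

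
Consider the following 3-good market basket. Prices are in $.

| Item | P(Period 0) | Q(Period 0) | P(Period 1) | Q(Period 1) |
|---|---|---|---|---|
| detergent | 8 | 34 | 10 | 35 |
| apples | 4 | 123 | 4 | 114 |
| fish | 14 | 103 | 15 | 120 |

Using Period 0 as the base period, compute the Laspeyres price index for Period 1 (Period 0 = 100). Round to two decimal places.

Laspeyres price index uses base-period quantities as weights.
ΣP(Period 1)·Q(Period 0) = 10×34 + 4×123 + 15×103 = 340 + 492 + 1545 = 2377
ΣP(Period 0)·Q(Period 0) = 8×34 + 4×123 + 14×103 = 272 + 492 + 1442 = 2206
Index = 2377 / 2206 × 100 = 107.7516

107.75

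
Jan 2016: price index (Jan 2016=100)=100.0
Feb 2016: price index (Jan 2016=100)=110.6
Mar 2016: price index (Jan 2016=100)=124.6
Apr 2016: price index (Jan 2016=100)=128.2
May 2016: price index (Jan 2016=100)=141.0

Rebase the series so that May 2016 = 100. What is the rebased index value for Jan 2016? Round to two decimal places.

70.92

Rebased(Jan 2016) = 100.0 / 141.0 × 100 = 70.9220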